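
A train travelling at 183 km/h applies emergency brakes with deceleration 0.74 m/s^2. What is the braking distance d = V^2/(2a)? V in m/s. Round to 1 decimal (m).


Convert speed: V = 183 / 3.6 = 50.8333 m/s
V^2 = 2584.0278
d = 2584.0278 / (2 * 0.74)
d = 2584.0278 / 1.48
d = 1746.0 m

1746.0


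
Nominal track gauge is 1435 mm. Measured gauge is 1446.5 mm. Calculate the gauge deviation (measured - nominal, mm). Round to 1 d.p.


Deviation = measured - nominal
Deviation = 1446.5 - 1435
Deviation = 11.5 mm

11.5


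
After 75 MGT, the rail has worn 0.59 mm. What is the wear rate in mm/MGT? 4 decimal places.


Wear rate = total wear / cumulative tonnage
Rate = 0.59 / 75
Rate = 0.0079 mm/MGT

0.0079


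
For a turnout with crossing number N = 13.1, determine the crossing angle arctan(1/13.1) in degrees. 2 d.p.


1/N = 1/13.1 = 0.076336
angle = arctan(0.076336) = 0.076188 rad
angle = 0.076188 * 180/pi = 4.37 degrees

4.37


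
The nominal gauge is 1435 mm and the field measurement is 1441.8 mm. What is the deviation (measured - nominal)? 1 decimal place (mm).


Deviation = measured - nominal
Deviation = 1441.8 - 1435
Deviation = 6.8 mm

6.8


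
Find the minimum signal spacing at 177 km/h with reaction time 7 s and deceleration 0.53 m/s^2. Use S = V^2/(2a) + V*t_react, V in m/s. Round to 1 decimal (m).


V = 177 / 3.6 = 49.1667 m/s
Braking distance = 49.1667^2 / (2*0.53) = 2280.5294 m
Sighting distance = 49.1667 * 7 = 344.1667 m
S = 2280.5294 + 344.1667 = 2624.7 m

2624.7


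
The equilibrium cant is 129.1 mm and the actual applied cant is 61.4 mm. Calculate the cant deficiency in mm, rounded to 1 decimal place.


Cant deficiency = equilibrium cant - actual cant
CD = 129.1 - 61.4
CD = 67.7 mm

67.7


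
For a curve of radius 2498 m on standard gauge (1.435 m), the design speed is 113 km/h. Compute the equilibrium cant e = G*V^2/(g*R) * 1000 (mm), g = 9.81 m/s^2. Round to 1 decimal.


Convert speed: V = 113 / 3.6 = 31.3889 m/s
Apply formula: e = 1.435 * 31.3889^2 / (9.81 * 2498)
e = 1.435 * 985.2623 / 24505.38
e = 0.057696 m = 57.7 mm

57.7


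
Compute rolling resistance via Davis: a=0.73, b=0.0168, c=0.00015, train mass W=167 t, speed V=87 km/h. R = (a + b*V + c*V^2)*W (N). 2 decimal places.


b*V = 0.0168 * 87 = 1.4616
c*V^2 = 0.00015 * 7569 = 1.13535
R_per_t = 0.73 + 1.4616 + 1.13535 = 3.32695 N/t
R_total = 3.32695 * 167 = 555.60 N

555.60


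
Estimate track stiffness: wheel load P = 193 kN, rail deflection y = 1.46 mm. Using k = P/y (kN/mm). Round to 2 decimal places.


Track stiffness k = P / y
k = 193 / 1.46
k = 132.19 kN/mm

132.19


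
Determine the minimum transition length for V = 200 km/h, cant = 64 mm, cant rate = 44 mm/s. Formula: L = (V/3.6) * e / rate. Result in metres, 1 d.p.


Convert speed: V = 200 / 3.6 = 55.5556 m/s
L = 55.5556 * 64 / 44
L = 3555.5556 / 44
L = 80.8 m

80.8


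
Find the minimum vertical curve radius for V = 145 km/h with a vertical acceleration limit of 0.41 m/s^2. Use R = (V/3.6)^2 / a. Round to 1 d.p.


Convert speed: V = 145 / 3.6 = 40.2778 m/s
V^2 = 1622.2994 m^2/s^2
R_v = 1622.2994 / 0.41
R_v = 3956.8 m

3956.8


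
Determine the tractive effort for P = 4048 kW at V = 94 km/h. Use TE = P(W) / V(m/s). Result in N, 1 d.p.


Convert: P = 4048 kW = 4048000 W
V = 94 / 3.6 = 26.1111 m/s
TE = 4048000 / 26.1111
TE = 155029.8 N

155029.8


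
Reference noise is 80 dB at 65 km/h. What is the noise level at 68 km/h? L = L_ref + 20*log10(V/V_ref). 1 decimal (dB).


V/V_ref = 68 / 65 = 1.046154
log10(1.046154) = 0.019596
20 * 0.019596 = 0.3919
L = 80 + 0.3919 = 80.4 dB

80.4


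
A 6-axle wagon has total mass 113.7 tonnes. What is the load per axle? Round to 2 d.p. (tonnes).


Load per axle = total weight / number of axles
Load = 113.7 / 6
Load = 18.95 tonnes

18.95


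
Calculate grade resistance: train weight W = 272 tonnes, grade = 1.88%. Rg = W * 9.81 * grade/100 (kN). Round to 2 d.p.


Rg = W * 9.81 * grade / 100
Rg = 272 * 9.81 * 1.88 / 100
Rg = 2668.32 * 0.0188
Rg = 50.16 kN

50.16


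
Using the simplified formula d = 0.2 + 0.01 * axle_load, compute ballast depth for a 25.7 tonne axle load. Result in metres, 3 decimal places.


d = 0.2 + 0.01 * 25.7
d = 0.2 + 0.257
d = 0.457 m

0.457


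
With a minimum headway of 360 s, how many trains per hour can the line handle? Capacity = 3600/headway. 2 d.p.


Capacity = 3600 / headway
Capacity = 3600 / 360
Capacity = 10.00 trains/hour

10.00


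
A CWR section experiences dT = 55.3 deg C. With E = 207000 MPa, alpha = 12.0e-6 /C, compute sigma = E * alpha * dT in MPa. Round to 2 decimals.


sigma = E * alpha * dT
sigma = 207000 * 12.0e-6 * 55.3
sigma = 2.484 * 55.3
sigma = 137.37 MPa

137.37


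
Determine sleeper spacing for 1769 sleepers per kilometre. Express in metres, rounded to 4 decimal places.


Spacing = 1000 m / number of sleepers
Spacing = 1000 / 1769
Spacing = 0.5653 m

0.5653


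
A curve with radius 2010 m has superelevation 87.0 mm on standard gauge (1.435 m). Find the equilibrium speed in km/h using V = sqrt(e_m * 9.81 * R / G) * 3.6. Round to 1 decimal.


Convert cant: e = 87.0 mm = 0.0870 m
V_ms = sqrt(0.0870 * 9.81 * 2010 / 1.435)
V_ms = sqrt(1195.452753) = 34.5753 m/s
V = 34.5753 * 3.6 = 124.5 km/h

124.5


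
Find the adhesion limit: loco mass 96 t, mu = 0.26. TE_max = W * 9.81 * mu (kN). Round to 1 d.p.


TE_max = W * g * mu
TE_max = 96 * 9.81 * 0.26
TE_max = 941.76 * 0.26
TE_max = 244.9 kN

244.9


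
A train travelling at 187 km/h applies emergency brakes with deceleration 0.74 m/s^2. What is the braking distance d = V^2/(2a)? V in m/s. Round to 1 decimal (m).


Convert speed: V = 187 / 3.6 = 51.9444 m/s
V^2 = 2698.2253
d = 2698.2253 / (2 * 0.74)
d = 2698.2253 / 1.48
d = 1823.1 m

1823.1


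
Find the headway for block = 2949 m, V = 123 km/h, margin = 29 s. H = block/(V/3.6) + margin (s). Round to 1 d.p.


V = 123 / 3.6 = 34.1667 m/s
Block traversal time = 2949 / 34.1667 = 86.3122 s
Headway = 86.3122 + 29
Headway = 115.3 s

115.3


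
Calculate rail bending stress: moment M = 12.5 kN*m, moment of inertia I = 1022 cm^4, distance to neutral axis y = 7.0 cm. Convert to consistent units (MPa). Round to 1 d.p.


Convert units:
M = 12.5 kN*m = 12500000 N*mm
y = 7.0 cm = 70 mm
I = 1022 cm^4 = 10220000 mm^4
sigma = 12500000 * 70 / 10220000
sigma = 85.6 MPa

85.6


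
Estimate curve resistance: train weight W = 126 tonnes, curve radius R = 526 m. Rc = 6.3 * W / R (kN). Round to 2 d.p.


Rc = 6.3 * W / R
Rc = 6.3 * 126 / 526
Rc = 793.8 / 526
Rc = 1.51 kN

1.51


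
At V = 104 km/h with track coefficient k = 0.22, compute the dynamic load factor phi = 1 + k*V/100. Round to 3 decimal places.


phi = 1 + k * V / 100
phi = 1 + 0.22 * 104 / 100
phi = 1 + 0.2288
phi = 1.229

1.229


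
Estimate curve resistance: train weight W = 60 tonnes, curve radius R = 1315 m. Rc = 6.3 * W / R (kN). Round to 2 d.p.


Rc = 6.3 * W / R
Rc = 6.3 * 60 / 1315
Rc = 378.0 / 1315
Rc = 0.29 kN

0.29


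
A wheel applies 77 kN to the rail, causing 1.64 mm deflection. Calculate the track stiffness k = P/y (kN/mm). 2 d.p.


Track stiffness k = P / y
k = 77 / 1.64
k = 46.95 kN/mm

46.95


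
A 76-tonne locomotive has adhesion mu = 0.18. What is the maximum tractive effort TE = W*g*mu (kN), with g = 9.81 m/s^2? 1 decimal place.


TE_max = W * g * mu
TE_max = 76 * 9.81 * 0.18
TE_max = 745.56 * 0.18
TE_max = 134.2 kN

134.2


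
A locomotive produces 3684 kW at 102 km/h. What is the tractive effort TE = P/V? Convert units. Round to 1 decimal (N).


Convert: P = 3684 kW = 3684000 W
V = 102 / 3.6 = 28.3333 m/s
TE = 3684000 / 28.3333
TE = 130023.5 N

130023.5


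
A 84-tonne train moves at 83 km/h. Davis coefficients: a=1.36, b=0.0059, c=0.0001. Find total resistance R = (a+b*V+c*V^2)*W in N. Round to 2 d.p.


b*V = 0.0059 * 83 = 0.4897
c*V^2 = 0.0001 * 6889 = 0.6889
R_per_t = 1.36 + 0.4897 + 0.6889 = 2.5386 N/t
R_total = 2.5386 * 84 = 213.24 N

213.24


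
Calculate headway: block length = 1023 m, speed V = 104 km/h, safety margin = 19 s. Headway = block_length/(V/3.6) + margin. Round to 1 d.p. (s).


V = 104 / 3.6 = 28.8889 m/s
Block traversal time = 1023 / 28.8889 = 35.4115 s
Headway = 35.4115 + 19
Headway = 54.4 s

54.4


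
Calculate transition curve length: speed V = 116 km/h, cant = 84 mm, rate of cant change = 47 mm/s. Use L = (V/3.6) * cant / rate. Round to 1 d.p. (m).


Convert speed: V = 116 / 3.6 = 32.2222 m/s
L = 32.2222 * 84 / 47
L = 2706.6667 / 47
L = 57.6 m

57.6


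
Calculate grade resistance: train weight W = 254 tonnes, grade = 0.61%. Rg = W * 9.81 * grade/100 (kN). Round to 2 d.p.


Rg = W * 9.81 * grade / 100
Rg = 254 * 9.81 * 0.61 / 100
Rg = 2491.74 * 0.0061
Rg = 15.20 kN

15.20


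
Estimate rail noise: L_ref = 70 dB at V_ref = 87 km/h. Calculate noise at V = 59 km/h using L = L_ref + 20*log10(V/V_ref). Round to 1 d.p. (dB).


V/V_ref = 59 / 87 = 0.678161
log10(0.678161) = -0.168667
20 * -0.168667 = -3.3733
L = 70 + -3.3733 = 66.6 dB

66.6


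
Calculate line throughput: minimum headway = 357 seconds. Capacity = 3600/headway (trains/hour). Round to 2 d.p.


Capacity = 3600 / headway
Capacity = 3600 / 357
Capacity = 10.08 trains/hour

10.08


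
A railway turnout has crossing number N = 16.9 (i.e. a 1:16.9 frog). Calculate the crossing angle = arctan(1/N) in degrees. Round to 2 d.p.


1/N = 1/16.9 = 0.059172
angle = arctan(0.059172) = 0.059103 rad
angle = 0.059103 * 180/pi = 3.39 degrees

3.39


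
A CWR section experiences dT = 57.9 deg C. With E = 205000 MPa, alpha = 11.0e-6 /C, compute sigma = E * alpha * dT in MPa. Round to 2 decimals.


sigma = E * alpha * dT
sigma = 205000 * 11.0e-6 * 57.9
sigma = 2.255 * 57.9
sigma = 130.56 MPa

130.56


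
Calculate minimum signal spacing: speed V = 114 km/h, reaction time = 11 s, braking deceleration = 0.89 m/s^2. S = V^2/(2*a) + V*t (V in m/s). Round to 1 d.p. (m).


V = 114 / 3.6 = 31.6667 m/s
Braking distance = 31.6667^2 / (2*0.89) = 563.3583 m
Sighting distance = 31.6667 * 11 = 348.3333 m
S = 563.3583 + 348.3333 = 911.7 m

911.7


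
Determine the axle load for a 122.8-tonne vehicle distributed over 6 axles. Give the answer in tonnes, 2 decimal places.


Load per axle = total weight / number of axles
Load = 122.8 / 6
Load = 20.47 tonnes

20.47


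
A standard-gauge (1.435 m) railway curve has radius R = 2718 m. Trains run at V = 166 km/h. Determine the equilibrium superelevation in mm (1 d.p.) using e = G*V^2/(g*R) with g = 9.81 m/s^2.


Convert speed: V = 166 / 3.6 = 46.1111 m/s
Apply formula: e = 1.435 * 46.1111^2 / (9.81 * 2718)
e = 1.435 * 2126.2346 / 26663.58
e = 0.114431 m = 114.4 mm

114.4


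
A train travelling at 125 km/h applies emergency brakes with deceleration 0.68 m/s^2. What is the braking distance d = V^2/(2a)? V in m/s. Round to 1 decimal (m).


Convert speed: V = 125 / 3.6 = 34.7222 m/s
V^2 = 1205.6327
d = 1205.6327 / (2 * 0.68)
d = 1205.6327 / 1.36
d = 886.5 m

886.5


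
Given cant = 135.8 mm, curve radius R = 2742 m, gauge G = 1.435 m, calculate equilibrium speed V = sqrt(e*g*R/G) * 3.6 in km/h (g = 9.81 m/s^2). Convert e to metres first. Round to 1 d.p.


Convert cant: e = 135.8 mm = 0.1358 m
V_ms = sqrt(0.1358 * 9.81 * 2742 / 1.435)
V_ms = sqrt(2545.565795) = 50.4536 m/s
V = 50.4536 * 3.6 = 181.6 km/h

181.6


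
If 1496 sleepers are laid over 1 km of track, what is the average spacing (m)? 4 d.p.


Spacing = 1000 m / number of sleepers
Spacing = 1000 / 1496
Spacing = 0.6684 m

0.6684


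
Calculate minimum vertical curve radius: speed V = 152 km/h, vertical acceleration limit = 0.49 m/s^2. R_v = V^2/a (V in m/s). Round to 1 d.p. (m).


Convert speed: V = 152 / 3.6 = 42.2222 m/s
V^2 = 1782.716 m^2/s^2
R_v = 1782.716 / 0.49
R_v = 3638.2 m

3638.2


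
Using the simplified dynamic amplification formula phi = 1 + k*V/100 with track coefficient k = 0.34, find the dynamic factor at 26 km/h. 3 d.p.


phi = 1 + k * V / 100
phi = 1 + 0.34 * 26 / 100
phi = 1 + 0.0884
phi = 1.088

1.088


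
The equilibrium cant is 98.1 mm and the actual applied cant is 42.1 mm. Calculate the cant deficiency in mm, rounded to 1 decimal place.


Cant deficiency = equilibrium cant - actual cant
CD = 98.1 - 42.1
CD = 56.0 mm

56.0


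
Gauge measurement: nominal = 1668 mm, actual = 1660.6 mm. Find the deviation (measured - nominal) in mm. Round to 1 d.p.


Deviation = measured - nominal
Deviation = 1660.6 - 1668
Deviation = -7.4 mm

-7.4


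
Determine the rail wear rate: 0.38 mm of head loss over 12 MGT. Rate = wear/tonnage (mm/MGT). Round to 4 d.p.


Wear rate = total wear / cumulative tonnage
Rate = 0.38 / 12
Rate = 0.0317 mm/MGT

0.0317


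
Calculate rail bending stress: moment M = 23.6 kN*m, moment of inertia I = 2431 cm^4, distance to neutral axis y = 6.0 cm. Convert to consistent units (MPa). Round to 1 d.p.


Convert units:
M = 23.6 kN*m = 23600000 N*mm
y = 6.0 cm = 60 mm
I = 2431 cm^4 = 24310000 mm^4
sigma = 23600000 * 60 / 24310000
sigma = 58.2 MPa

58.2


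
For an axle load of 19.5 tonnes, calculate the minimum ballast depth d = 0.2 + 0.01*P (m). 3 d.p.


d = 0.2 + 0.01 * 19.5
d = 0.2 + 0.195
d = 0.395 m

0.395


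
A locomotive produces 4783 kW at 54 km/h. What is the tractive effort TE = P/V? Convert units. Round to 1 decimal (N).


Convert: P = 4783 kW = 4783000 W
V = 54 / 3.6 = 15.0 m/s
TE = 4783000 / 15.0
TE = 318866.7 N

318866.7


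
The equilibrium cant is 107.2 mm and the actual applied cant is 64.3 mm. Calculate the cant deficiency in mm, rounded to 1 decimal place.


Cant deficiency = equilibrium cant - actual cant
CD = 107.2 - 64.3
CD = 42.9 mm

42.9


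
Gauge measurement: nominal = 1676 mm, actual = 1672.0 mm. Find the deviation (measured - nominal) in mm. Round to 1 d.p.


Deviation = measured - nominal
Deviation = 1672.0 - 1676
Deviation = -4.0 mm

-4.0


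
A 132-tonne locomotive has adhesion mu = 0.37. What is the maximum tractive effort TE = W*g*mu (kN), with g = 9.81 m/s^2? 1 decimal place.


TE_max = W * g * mu
TE_max = 132 * 9.81 * 0.37
TE_max = 1294.92 * 0.37
TE_max = 479.1 kN

479.1


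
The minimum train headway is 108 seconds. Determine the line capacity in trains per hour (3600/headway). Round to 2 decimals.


Capacity = 3600 / headway
Capacity = 3600 / 108
Capacity = 33.33 trains/hour

33.33


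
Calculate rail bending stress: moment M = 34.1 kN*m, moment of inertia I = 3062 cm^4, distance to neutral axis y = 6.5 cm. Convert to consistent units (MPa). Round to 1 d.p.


Convert units:
M = 34.1 kN*m = 34100000 N*mm
y = 6.5 cm = 65 mm
I = 3062 cm^4 = 30620000 mm^4
sigma = 34100000 * 65 / 30620000
sigma = 72.4 MPa

72.4


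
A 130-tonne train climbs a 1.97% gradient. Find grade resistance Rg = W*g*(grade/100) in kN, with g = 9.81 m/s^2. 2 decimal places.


Rg = W * 9.81 * grade / 100
Rg = 130 * 9.81 * 1.97 / 100
Rg = 1275.3 * 0.0197
Rg = 25.12 kN

25.12


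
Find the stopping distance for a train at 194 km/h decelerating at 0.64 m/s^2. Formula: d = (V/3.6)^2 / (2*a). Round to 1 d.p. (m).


Convert speed: V = 194 / 3.6 = 53.8889 m/s
V^2 = 2904.0123
d = 2904.0123 / (2 * 0.64)
d = 2904.0123 / 1.28
d = 2268.8 m

2268.8


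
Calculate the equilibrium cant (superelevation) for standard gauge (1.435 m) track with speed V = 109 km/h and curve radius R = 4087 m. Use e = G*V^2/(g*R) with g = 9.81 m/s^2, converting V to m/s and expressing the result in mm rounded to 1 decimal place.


Convert speed: V = 109 / 3.6 = 30.2778 m/s
Apply formula: e = 1.435 * 30.2778^2 / (9.81 * 4087)
e = 1.435 * 916.7438 / 40093.47
e = 0.032812 m = 32.8 mm

32.8


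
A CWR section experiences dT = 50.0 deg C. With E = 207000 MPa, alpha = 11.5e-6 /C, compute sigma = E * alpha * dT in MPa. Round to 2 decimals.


sigma = E * alpha * dT
sigma = 207000 * 11.5e-6 * 50.0
sigma = 2.3805 * 50.0
sigma = 119.03 MPa

119.03


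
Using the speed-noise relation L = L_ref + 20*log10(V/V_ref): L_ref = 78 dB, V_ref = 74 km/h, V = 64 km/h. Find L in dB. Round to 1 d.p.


V/V_ref = 64 / 74 = 0.864865
log10(0.864865) = -0.063052
20 * -0.063052 = -1.261
L = 78 + -1.261 = 76.7 dB

76.7


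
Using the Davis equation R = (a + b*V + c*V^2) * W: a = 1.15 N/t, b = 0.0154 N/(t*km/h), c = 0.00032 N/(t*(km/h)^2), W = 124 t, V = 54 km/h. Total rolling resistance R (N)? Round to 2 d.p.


b*V = 0.0154 * 54 = 0.8316
c*V^2 = 0.00032 * 2916 = 0.93312
R_per_t = 1.15 + 0.8316 + 0.93312 = 2.91472 N/t
R_total = 2.91472 * 124 = 361.43 N

361.43


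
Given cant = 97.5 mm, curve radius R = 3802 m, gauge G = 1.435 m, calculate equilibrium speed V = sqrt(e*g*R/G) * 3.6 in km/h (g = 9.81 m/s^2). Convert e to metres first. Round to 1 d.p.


Convert cant: e = 97.5 mm = 0.0975 m
V_ms = sqrt(0.0975 * 9.81 * 3802 / 1.435)
V_ms = sqrt(2534.15885) = 50.3404 m/s
V = 50.3404 * 3.6 = 181.2 km/h

181.2


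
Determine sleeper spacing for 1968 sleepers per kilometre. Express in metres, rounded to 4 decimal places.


Spacing = 1000 m / number of sleepers
Spacing = 1000 / 1968
Spacing = 0.5081 m

0.5081


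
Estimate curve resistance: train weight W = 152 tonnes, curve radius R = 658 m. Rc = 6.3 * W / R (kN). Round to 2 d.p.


Rc = 6.3 * W / R
Rc = 6.3 * 152 / 658
Rc = 957.6 / 658
Rc = 1.46 kN

1.46


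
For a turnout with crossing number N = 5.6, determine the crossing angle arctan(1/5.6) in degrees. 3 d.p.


1/N = 1/5.6 = 0.178571
angle = arctan(0.178571) = 0.176709 rad
angle = 0.176709 * 180/pi = 10.125 degrees

10.125


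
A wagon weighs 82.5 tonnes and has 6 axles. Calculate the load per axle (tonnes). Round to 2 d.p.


Load per axle = total weight / number of axles
Load = 82.5 / 6
Load = 13.75 tonnes

13.75


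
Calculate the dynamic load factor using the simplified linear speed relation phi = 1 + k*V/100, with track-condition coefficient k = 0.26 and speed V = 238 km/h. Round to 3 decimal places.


phi = 1 + k * V / 100
phi = 1 + 0.26 * 238 / 100
phi = 1 + 0.6188
phi = 1.619

1.619


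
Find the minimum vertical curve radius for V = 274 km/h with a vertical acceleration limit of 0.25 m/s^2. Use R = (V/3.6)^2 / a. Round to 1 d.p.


Convert speed: V = 274 / 3.6 = 76.1111 m/s
V^2 = 5792.9012 m^2/s^2
R_v = 5792.9012 / 0.25
R_v = 23171.6 m

23171.6


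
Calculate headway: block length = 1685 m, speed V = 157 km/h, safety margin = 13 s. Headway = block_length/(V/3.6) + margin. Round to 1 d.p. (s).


V = 157 / 3.6 = 43.6111 m/s
Block traversal time = 1685 / 43.6111 = 38.6369 s
Headway = 38.6369 + 13
Headway = 51.6 s

51.6


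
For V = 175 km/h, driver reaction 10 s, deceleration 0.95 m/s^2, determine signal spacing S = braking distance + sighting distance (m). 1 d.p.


V = 175 / 3.6 = 48.6111 m/s
Braking distance = 48.6111^2 / (2*0.95) = 1243.7053 m
Sighting distance = 48.6111 * 10 = 486.1111 m
S = 1243.7053 + 486.1111 = 1729.8 m

1729.8


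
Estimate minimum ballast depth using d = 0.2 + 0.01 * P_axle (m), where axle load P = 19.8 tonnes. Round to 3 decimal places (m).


d = 0.2 + 0.01 * 19.8
d = 0.2 + 0.198
d = 0.398 m

0.398


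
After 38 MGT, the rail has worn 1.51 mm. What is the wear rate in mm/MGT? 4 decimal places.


Wear rate = total wear / cumulative tonnage
Rate = 1.51 / 38
Rate = 0.0397 mm/MGT

0.0397


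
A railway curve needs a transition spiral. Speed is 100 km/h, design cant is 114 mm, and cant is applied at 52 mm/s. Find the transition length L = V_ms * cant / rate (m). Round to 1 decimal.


Convert speed: V = 100 / 3.6 = 27.7778 m/s
L = 27.7778 * 114 / 52
L = 3166.6667 / 52
L = 60.9 m

60.9


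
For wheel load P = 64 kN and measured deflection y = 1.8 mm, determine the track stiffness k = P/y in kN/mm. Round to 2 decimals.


Track stiffness k = P / y
k = 64 / 1.8
k = 35.56 kN/mm

35.56


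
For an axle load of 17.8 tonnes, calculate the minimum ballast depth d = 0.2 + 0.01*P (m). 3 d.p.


d = 0.2 + 0.01 * 17.8
d = 0.2 + 0.178
d = 0.378 m

0.378


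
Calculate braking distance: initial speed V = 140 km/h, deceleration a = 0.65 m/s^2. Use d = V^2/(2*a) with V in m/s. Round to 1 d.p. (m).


Convert speed: V = 140 / 3.6 = 38.8889 m/s
V^2 = 1512.3457
d = 1512.3457 / (2 * 0.65)
d = 1512.3457 / 1.3
d = 1163.3 m

1163.3


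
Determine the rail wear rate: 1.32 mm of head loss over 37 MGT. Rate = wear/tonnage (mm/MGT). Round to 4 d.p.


Wear rate = total wear / cumulative tonnage
Rate = 1.32 / 37
Rate = 0.0357 mm/MGT

0.0357


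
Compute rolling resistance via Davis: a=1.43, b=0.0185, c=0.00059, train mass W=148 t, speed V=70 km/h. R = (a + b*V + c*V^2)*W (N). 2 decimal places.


b*V = 0.0185 * 70 = 1.295
c*V^2 = 0.00059 * 4900 = 2.891
R_per_t = 1.43 + 1.295 + 2.891 = 5.616 N/t
R_total = 5.616 * 148 = 831.17 N

831.17


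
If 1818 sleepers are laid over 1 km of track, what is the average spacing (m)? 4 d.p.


Spacing = 1000 m / number of sleepers
Spacing = 1000 / 1818
Spacing = 0.5501 m

0.5501


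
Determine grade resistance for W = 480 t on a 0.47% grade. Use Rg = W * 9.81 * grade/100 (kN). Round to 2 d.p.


Rg = W * 9.81 * grade / 100
Rg = 480 * 9.81 * 0.47 / 100
Rg = 4708.8 * 0.0047
Rg = 22.13 kN

22.13


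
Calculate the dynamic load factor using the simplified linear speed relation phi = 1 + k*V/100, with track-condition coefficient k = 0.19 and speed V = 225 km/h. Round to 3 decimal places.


phi = 1 + k * V / 100
phi = 1 + 0.19 * 225 / 100
phi = 1 + 0.4275
phi = 1.428

1.428


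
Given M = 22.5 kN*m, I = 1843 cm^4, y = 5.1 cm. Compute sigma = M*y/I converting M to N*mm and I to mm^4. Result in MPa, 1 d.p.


Convert units:
M = 22.5 kN*m = 22500000 N*mm
y = 5.1 cm = 51 mm
I = 1843 cm^4 = 18430000 mm^4
sigma = 22500000 * 51 / 18430000
sigma = 62.3 MPa

62.3


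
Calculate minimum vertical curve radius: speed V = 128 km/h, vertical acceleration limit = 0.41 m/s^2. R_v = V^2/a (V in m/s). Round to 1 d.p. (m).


Convert speed: V = 128 / 3.6 = 35.5556 m/s
V^2 = 1264.1975 m^2/s^2
R_v = 1264.1975 / 0.41
R_v = 3083.4 m

3083.4


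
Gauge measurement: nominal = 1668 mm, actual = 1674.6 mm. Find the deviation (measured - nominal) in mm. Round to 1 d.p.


Deviation = measured - nominal
Deviation = 1674.6 - 1668
Deviation = 6.6 mm

6.6


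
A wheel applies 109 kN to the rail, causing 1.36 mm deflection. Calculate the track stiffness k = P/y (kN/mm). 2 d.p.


Track stiffness k = P / y
k = 109 / 1.36
k = 80.15 kN/mm

80.15


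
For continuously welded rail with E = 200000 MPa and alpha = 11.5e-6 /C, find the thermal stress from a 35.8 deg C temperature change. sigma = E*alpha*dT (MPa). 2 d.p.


sigma = E * alpha * dT
sigma = 200000 * 11.5e-6 * 35.8
sigma = 2.3 * 35.8
sigma = 82.34 MPa

82.34


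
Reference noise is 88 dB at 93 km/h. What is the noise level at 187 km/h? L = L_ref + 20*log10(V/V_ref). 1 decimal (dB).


V/V_ref = 187 / 93 = 2.010753
log10(2.010753) = 0.303359
20 * 0.303359 = 6.0672
L = 88 + 6.0672 = 94.1 dB

94.1


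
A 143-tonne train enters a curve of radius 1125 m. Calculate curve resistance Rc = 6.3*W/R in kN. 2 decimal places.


Rc = 6.3 * W / R
Rc = 6.3 * 143 / 1125
Rc = 900.9 / 1125
Rc = 0.80 kN

0.80


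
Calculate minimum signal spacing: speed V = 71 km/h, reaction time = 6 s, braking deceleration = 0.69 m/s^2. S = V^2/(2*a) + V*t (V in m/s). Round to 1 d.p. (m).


V = 71 / 3.6 = 19.7222 m/s
Braking distance = 19.7222^2 / (2*0.69) = 281.8595 m
Sighting distance = 19.7222 * 6 = 118.3333 m
S = 281.8595 + 118.3333 = 400.2 m

400.2


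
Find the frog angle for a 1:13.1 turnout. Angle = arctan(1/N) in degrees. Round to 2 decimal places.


1/N = 1/13.1 = 0.076336
angle = arctan(0.076336) = 0.076188 rad
angle = 0.076188 * 180/pi = 4.37 degrees

4.37


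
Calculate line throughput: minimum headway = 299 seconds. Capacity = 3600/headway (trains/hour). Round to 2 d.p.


Capacity = 3600 / headway
Capacity = 3600 / 299
Capacity = 12.04 trains/hour

12.04


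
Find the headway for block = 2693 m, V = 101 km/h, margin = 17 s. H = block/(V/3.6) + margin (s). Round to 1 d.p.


V = 101 / 3.6 = 28.0556 m/s
Block traversal time = 2693 / 28.0556 = 95.9881 s
Headway = 95.9881 + 17
Headway = 113.0 s

113.0


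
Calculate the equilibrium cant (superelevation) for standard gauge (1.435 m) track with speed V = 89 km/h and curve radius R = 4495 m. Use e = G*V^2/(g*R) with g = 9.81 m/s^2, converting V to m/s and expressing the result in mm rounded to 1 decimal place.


Convert speed: V = 89 / 3.6 = 24.7222 m/s
Apply formula: e = 1.435 * 24.7222^2 / (9.81 * 4495)
e = 1.435 * 611.1883 / 44095.95
e = 0.01989 m = 19.9 mm

19.9


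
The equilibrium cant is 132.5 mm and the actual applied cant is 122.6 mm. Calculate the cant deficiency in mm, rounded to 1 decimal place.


Cant deficiency = equilibrium cant - actual cant
CD = 132.5 - 122.6
CD = 9.9 mm

9.9


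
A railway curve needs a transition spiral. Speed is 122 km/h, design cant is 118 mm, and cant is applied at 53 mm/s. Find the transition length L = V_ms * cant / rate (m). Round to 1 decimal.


Convert speed: V = 122 / 3.6 = 33.8889 m/s
L = 33.8889 * 118 / 53
L = 3998.8889 / 53
L = 75.5 m

75.5


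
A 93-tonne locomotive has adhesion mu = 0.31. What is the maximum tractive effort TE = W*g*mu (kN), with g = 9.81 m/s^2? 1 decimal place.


TE_max = W * g * mu
TE_max = 93 * 9.81 * 0.31
TE_max = 912.33 * 0.31
TE_max = 282.8 kN

282.8


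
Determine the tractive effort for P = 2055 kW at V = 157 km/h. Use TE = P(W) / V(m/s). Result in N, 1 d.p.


Convert: P = 2055 kW = 2055000 W
V = 157 / 3.6 = 43.6111 m/s
TE = 2055000 / 43.6111
TE = 47121.0 N

47121.0


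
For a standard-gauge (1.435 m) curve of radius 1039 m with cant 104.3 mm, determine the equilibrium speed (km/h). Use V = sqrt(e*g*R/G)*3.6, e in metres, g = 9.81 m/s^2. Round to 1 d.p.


Convert cant: e = 104.3 mm = 0.1043 m
V_ms = sqrt(0.1043 * 9.81 * 1039 / 1.435)
V_ms = sqrt(740.827273) = 27.2181 m/s
V = 27.2181 * 3.6 = 98.0 km/h

98.0


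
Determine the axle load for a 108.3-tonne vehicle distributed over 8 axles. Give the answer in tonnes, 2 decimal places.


Load per axle = total weight / number of axles
Load = 108.3 / 8
Load = 13.54 tonnes

13.54


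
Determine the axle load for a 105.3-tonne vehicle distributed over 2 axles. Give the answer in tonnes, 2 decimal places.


Load per axle = total weight / number of axles
Load = 105.3 / 2
Load = 52.65 tonnes

52.65


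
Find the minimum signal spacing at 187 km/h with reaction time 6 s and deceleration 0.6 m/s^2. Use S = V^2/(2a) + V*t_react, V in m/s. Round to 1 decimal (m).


V = 187 / 3.6 = 51.9444 m/s
Braking distance = 51.9444^2 / (2*0.6) = 2248.5211 m
Sighting distance = 51.9444 * 6 = 311.6667 m
S = 2248.5211 + 311.6667 = 2560.2 m

2560.2


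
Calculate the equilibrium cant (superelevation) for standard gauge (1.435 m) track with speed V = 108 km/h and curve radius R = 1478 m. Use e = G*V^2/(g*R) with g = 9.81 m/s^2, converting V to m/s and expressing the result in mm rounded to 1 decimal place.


Convert speed: V = 108 / 3.6 = 30.0 m/s
Apply formula: e = 1.435 * 30.0^2 / (9.81 * 1478)
e = 1.435 * 900.0 / 14499.18
e = 0.089074 m = 89.1 mm

89.1


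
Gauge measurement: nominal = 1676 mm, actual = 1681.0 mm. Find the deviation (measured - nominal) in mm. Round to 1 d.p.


Deviation = measured - nominal
Deviation = 1681.0 - 1676
Deviation = 5.0 mm

5.0


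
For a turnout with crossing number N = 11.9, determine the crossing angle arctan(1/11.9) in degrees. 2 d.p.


1/N = 1/11.9 = 0.084034
angle = arctan(0.084034) = 0.083837 rad
angle = 0.083837 * 180/pi = 4.80 degrees

4.80


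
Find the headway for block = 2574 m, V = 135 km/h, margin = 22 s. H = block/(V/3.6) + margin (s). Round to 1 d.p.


V = 135 / 3.6 = 37.5 m/s
Block traversal time = 2574 / 37.5 = 68.64 s
Headway = 68.64 + 22
Headway = 90.6 s

90.6


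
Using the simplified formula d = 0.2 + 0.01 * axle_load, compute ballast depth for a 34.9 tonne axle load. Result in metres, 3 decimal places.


d = 0.2 + 0.01 * 34.9
d = 0.2 + 0.349
d = 0.549 m

0.549


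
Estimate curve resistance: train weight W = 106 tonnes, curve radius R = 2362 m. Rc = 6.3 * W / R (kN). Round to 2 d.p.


Rc = 6.3 * W / R
Rc = 6.3 * 106 / 2362
Rc = 667.8 / 2362
Rc = 0.28 kN

0.28


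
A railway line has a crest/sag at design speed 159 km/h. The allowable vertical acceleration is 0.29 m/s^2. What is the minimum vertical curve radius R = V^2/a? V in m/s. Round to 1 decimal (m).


Convert speed: V = 159 / 3.6 = 44.1667 m/s
V^2 = 1950.6944 m^2/s^2
R_v = 1950.6944 / 0.29
R_v = 6726.5 m

6726.5


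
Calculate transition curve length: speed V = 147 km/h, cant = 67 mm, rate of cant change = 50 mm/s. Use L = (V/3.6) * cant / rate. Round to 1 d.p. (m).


Convert speed: V = 147 / 3.6 = 40.8333 m/s
L = 40.8333 * 67 / 50
L = 2735.8333 / 50
L = 54.7 m

54.7


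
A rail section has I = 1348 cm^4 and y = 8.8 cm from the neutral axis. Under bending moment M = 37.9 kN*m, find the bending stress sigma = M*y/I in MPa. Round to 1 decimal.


Convert units:
M = 37.9 kN*m = 37900000 N*mm
y = 8.8 cm = 88 mm
I = 1348 cm^4 = 13480000 mm^4
sigma = 37900000 * 88 / 13480000
sigma = 247.4 MPa

247.4


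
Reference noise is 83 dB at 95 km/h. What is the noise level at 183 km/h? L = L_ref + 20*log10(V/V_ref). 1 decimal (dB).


V/V_ref = 183 / 95 = 1.926316
log10(1.926316) = 0.284727
20 * 0.284727 = 5.6945
L = 83 + 5.6945 = 88.7 dB

88.7


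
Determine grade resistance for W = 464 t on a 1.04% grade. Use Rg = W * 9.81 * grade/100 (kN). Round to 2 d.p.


Rg = W * 9.81 * grade / 100
Rg = 464 * 9.81 * 1.04 / 100
Rg = 4551.84 * 0.0104
Rg = 47.34 kN

47.34


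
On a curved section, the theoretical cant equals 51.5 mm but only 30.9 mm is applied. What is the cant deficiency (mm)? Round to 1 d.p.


Cant deficiency = equilibrium cant - actual cant
CD = 51.5 - 30.9
CD = 20.6 mm

20.6


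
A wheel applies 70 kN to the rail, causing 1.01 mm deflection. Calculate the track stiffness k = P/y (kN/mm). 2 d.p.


Track stiffness k = P / y
k = 70 / 1.01
k = 69.31 kN/mm

69.31


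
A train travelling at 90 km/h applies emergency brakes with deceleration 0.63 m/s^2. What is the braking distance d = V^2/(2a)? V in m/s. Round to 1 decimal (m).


Convert speed: V = 90 / 3.6 = 25.0 m/s
V^2 = 625.0
d = 625.0 / (2 * 0.63)
d = 625.0 / 1.26
d = 496.0 m

496.0


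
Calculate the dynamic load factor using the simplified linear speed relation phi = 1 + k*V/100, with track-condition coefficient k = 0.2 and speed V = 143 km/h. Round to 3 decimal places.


phi = 1 + k * V / 100
phi = 1 + 0.2 * 143 / 100
phi = 1 + 0.286
phi = 1.286

1.286


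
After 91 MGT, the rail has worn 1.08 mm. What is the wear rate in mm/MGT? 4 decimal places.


Wear rate = total wear / cumulative tonnage
Rate = 1.08 / 91
Rate = 0.0119 mm/MGT

0.0119


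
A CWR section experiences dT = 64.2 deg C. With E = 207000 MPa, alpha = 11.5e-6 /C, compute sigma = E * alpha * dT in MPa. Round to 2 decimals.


sigma = E * alpha * dT
sigma = 207000 * 11.5e-6 * 64.2
sigma = 2.3805 * 64.2
sigma = 152.83 MPa

152.83


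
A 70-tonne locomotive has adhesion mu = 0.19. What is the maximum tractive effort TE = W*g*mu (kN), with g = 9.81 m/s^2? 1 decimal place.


TE_max = W * g * mu
TE_max = 70 * 9.81 * 0.19
TE_max = 686.7 * 0.19
TE_max = 130.5 kN

130.5


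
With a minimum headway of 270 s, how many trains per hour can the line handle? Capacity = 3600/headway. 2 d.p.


Capacity = 3600 / headway
Capacity = 3600 / 270
Capacity = 13.33 trains/hour

13.33


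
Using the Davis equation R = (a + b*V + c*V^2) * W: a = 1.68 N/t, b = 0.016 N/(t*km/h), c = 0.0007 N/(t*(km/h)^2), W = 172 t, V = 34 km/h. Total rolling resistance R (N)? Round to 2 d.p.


b*V = 0.016 * 34 = 0.544
c*V^2 = 0.0007 * 1156 = 0.8092
R_per_t = 1.68 + 0.544 + 0.8092 = 3.0332 N/t
R_total = 3.0332 * 172 = 521.71 N

521.71


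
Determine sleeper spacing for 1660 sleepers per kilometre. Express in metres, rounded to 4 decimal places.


Spacing = 1000 m / number of sleepers
Spacing = 1000 / 1660
Spacing = 0.6024 m

0.6024


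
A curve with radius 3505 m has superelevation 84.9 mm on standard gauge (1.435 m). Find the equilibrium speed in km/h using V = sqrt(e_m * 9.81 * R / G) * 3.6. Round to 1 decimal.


Convert cant: e = 84.9 mm = 0.0849 m
V_ms = sqrt(0.0849 * 9.81 * 3505 / 1.435)
V_ms = sqrt(2034.289787) = 45.1031 m/s
V = 45.1031 * 3.6 = 162.4 km/h

162.4


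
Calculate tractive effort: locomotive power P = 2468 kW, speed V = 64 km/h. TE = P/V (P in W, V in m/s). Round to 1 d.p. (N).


Convert: P = 2468 kW = 2468000 W
V = 64 / 3.6 = 17.7778 m/s
TE = 2468000 / 17.7778
TE = 138825.0 N

138825.0


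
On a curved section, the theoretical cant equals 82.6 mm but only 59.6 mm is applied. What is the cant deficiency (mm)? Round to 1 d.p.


Cant deficiency = equilibrium cant - actual cant
CD = 82.6 - 59.6
CD = 23.0 mm

23.0


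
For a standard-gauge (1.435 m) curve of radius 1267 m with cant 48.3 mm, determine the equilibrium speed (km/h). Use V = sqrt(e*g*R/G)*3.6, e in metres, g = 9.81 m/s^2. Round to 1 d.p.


Convert cant: e = 48.3 mm = 0.0483 m
V_ms = sqrt(0.0483 * 9.81 * 1267 / 1.435)
V_ms = sqrt(418.351039) = 20.4536 m/s
V = 20.4536 * 3.6 = 73.6 km/h

73.6


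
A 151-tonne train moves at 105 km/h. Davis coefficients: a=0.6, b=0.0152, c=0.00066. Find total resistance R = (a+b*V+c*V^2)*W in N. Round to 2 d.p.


b*V = 0.0152 * 105 = 1.596
c*V^2 = 0.00066 * 11025 = 7.2765
R_per_t = 0.6 + 1.596 + 7.2765 = 9.4725 N/t
R_total = 9.4725 * 151 = 1430.35 N

1430.35


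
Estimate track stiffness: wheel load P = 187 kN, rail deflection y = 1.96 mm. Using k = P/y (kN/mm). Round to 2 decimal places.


Track stiffness k = P / y
k = 187 / 1.96
k = 95.41 kN/mm

95.41


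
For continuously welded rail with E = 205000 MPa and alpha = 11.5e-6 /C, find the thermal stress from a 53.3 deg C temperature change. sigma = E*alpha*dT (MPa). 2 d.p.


sigma = E * alpha * dT
sigma = 205000 * 11.5e-6 * 53.3
sigma = 2.3575 * 53.3
sigma = 125.65 MPa

125.65


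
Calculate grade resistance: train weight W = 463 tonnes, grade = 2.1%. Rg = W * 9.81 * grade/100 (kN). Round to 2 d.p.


Rg = W * 9.81 * grade / 100
Rg = 463 * 9.81 * 2.1 / 100
Rg = 4542.03 * 0.021
Rg = 95.38 kN

95.38


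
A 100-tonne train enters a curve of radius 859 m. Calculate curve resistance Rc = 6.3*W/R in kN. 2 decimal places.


Rc = 6.3 * W / R
Rc = 6.3 * 100 / 859
Rc = 630.0 / 859
Rc = 0.73 kN

0.73


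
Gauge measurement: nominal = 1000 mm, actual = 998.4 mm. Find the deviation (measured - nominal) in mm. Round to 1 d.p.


Deviation = measured - nominal
Deviation = 998.4 - 1000
Deviation = -1.6 mm

-1.6


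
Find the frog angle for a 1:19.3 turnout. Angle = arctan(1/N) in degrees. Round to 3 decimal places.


1/N = 1/19.3 = 0.051813
angle = arctan(0.051813) = 0.051767 rad
angle = 0.051767 * 180/pi = 2.966 degrees

2.966


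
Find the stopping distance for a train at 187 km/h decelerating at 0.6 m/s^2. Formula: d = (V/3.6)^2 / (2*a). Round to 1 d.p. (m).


Convert speed: V = 187 / 3.6 = 51.9444 m/s
V^2 = 2698.2253
d = 2698.2253 / (2 * 0.6)
d = 2698.2253 / 1.2
d = 2248.5 m

2248.5


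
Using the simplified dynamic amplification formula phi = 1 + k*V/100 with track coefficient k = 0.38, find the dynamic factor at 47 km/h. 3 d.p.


phi = 1 + k * V / 100
phi = 1 + 0.38 * 47 / 100
phi = 1 + 0.1786
phi = 1.179

1.179


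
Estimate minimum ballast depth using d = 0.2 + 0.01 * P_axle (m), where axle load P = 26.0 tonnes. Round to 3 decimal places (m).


d = 0.2 + 0.01 * 26.0
d = 0.2 + 0.26
d = 0.460 m

0.460


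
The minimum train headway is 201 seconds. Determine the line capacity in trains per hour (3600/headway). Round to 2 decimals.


Capacity = 3600 / headway
Capacity = 3600 / 201
Capacity = 17.91 trains/hour

17.91


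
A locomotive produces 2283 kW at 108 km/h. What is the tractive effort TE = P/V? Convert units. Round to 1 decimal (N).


Convert: P = 2283 kW = 2283000 W
V = 108 / 3.6 = 30.0 m/s
TE = 2283000 / 30.0
TE = 76100.0 N

76100.0


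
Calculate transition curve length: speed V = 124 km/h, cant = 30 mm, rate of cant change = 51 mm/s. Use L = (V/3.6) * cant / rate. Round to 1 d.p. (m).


Convert speed: V = 124 / 3.6 = 34.4444 m/s
L = 34.4444 * 30 / 51
L = 1033.3333 / 51
L = 20.3 m

20.3


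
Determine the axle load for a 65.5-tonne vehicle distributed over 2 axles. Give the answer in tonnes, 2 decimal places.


Load per axle = total weight / number of axles
Load = 65.5 / 2
Load = 32.75 tonnes

32.75


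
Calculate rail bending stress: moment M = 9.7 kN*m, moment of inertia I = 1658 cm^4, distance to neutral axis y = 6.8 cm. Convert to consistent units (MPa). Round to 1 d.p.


Convert units:
M = 9.7 kN*m = 9700000 N*mm
y = 6.8 cm = 68 mm
I = 1658 cm^4 = 16580000 mm^4
sigma = 9700000 * 68 / 16580000
sigma = 39.8 MPa

39.8


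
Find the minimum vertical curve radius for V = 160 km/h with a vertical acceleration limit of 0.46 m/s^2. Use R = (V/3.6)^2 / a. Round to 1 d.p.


Convert speed: V = 160 / 3.6 = 44.4444 m/s
V^2 = 1975.3086 m^2/s^2
R_v = 1975.3086 / 0.46
R_v = 4294.1 m

4294.1


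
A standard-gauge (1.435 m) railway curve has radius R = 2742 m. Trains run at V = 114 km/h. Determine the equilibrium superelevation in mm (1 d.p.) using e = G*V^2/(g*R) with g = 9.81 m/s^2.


Convert speed: V = 114 / 3.6 = 31.6667 m/s
Apply formula: e = 1.435 * 31.6667^2 / (9.81 * 2742)
e = 1.435 * 1002.7778 / 26899.02
e = 0.053496 m = 53.5 mm

53.5


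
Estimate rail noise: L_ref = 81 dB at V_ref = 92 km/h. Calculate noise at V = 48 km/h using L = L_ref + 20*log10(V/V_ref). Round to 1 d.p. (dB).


V/V_ref = 48 / 92 = 0.521739
log10(0.521739) = -0.282547
20 * -0.282547 = -5.6509
L = 81 + -5.6509 = 75.3 dB

75.3


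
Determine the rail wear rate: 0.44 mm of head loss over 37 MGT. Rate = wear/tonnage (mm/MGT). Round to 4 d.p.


Wear rate = total wear / cumulative tonnage
Rate = 0.44 / 37
Rate = 0.0119 mm/MGT

0.0119


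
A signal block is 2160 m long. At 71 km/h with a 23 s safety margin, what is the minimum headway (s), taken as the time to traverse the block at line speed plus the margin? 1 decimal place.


V = 71 / 3.6 = 19.7222 m/s
Block traversal time = 2160 / 19.7222 = 109.5211 s
Headway = 109.5211 + 23
Headway = 132.5 s

132.5


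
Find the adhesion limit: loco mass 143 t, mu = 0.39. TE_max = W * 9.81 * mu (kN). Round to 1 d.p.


TE_max = W * g * mu
TE_max = 143 * 9.81 * 0.39
TE_max = 1402.83 * 0.39
TE_max = 547.1 kN

547.1


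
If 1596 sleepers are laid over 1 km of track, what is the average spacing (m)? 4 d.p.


Spacing = 1000 m / number of sleepers
Spacing = 1000 / 1596
Spacing = 0.6266 m

0.6266


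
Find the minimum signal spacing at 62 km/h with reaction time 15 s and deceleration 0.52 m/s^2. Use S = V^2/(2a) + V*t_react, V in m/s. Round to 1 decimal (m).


V = 62 / 3.6 = 17.2222 m/s
Braking distance = 17.2222^2 / (2*0.52) = 285.1971 m
Sighting distance = 17.2222 * 15 = 258.3333 m
S = 285.1971 + 258.3333 = 543.5 m

543.5


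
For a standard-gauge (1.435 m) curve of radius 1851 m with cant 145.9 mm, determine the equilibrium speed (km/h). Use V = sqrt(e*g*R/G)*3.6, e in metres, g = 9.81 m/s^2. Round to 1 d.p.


Convert cant: e = 145.9 mm = 0.1459 m
V_ms = sqrt(0.1459 * 9.81 * 1851 / 1.435)
V_ms = sqrt(1846.200299) = 42.9674 m/s
V = 42.9674 * 3.6 = 154.7 km/h

154.7


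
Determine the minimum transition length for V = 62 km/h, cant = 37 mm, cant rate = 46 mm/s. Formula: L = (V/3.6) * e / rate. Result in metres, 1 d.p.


Convert speed: V = 62 / 3.6 = 17.2222 m/s
L = 17.2222 * 37 / 46
L = 637.2222 / 46
L = 13.9 m

13.9
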